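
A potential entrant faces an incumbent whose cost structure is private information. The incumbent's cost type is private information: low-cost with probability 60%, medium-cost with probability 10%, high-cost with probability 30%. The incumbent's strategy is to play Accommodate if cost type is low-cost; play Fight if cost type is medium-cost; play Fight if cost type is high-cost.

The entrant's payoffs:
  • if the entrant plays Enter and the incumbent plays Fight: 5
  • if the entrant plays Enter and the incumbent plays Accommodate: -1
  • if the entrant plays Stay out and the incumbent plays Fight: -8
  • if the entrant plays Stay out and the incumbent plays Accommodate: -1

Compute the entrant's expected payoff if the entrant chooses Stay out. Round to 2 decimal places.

-3.80

Take the expectation over the incumbent's cost type, weighting each type's action by its prior probability.
E[Stay out] = 0.6·(-1) + 0.1·(-8) + 0.3·(-8) = (-0.6) + (-0.8) + (-2.4) = -3.8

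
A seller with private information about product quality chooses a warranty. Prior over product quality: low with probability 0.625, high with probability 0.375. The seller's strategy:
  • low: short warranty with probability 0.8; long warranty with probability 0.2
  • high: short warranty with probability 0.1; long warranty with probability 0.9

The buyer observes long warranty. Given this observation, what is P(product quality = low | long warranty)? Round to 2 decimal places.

0.27

P(long warranty) = 0.625·0.2 + 0.375·0.9 = 0.4625
P(low | long warranty) = (0.625·0.2) / 0.4625 = 0.125 / 0.4625 = 0.27027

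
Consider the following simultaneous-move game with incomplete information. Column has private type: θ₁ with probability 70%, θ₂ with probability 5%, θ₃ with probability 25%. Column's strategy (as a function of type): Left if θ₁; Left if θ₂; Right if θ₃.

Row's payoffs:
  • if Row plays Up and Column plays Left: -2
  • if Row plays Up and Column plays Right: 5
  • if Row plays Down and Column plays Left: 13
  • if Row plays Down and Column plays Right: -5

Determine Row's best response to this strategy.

E[Up] = 0.7·(-2) + 0.05·(-2) + 0.25·(5) = -0.25
E[Down] = 0.7·(13) + 0.05·(13) + 0.25·(-5) = 8.5
Best response: Down (8.5 is the largest).

Down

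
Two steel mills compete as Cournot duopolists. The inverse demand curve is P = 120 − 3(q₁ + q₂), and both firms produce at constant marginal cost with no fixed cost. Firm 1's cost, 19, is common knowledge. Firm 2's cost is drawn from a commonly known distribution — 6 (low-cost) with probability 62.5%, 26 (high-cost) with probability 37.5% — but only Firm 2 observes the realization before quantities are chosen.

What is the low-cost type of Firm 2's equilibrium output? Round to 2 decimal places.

Each type of Firm 2 best-responds to q₁; Firm 1 best-responds to the expected q₂ over Firm 2's types.
Firm 2 with cost c maximizes (120 − 3(q₁+q₂) − c)·q₂, giving q₂(c) = (120 − c − 3q₁)/6.
E[c₂] = 0.625·6 + 0.375·26 = 13.5
Firm 1's FOC against E[q₂] yields q₁ = (120 − 2·19 + E[c₂])/9 = (120 − 38 + 13.5)/9 = 10.6111.
q₂(low-cost) = (120 − 6 − 3·10.6111)/6 = 13.6944.

13.69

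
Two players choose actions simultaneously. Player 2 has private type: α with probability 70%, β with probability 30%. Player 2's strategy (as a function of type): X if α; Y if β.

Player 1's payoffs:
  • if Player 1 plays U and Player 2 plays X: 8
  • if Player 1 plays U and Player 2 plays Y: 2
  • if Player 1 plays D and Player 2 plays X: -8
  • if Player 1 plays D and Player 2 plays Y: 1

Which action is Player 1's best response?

U

E[U] = 0.7·(8) + 0.3·(2) = 6.2
E[D] = 0.7·(-8) + 0.3·(1) = -5.3
Best response: U (6.2 is the largest).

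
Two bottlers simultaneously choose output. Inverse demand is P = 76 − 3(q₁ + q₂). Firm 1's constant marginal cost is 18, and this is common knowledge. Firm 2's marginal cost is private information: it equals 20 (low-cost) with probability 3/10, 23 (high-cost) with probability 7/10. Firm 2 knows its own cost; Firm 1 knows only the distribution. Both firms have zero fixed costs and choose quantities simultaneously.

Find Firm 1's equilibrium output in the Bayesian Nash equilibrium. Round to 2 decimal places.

Type-c best response for Firm 2: q₂(c) = (76 − c)/6 − q₁/2.
Firm 1 maximizes expected profit; its first-order condition is 76 − 6q₁ − 3E[q₂] − 18 = 0.
Substituting E[q₂] and solving: E[c₂] = 22.1, so q₁ = (76 − 2·18 + 22.1)/9 = 6.9.

6.90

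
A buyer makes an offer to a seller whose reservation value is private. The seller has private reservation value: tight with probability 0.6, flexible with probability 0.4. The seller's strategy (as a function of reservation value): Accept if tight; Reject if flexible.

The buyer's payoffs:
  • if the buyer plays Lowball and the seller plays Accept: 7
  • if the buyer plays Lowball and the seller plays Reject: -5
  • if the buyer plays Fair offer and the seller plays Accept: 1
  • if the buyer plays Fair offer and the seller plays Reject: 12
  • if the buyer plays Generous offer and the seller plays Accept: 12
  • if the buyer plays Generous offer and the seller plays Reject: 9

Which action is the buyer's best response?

Compute the buyer's expected payoff for each action, taking the expectation over the seller's type.
E[Lowball] = 0.6·(7) + 0.4·(-5) = 2.2
E[Fair offer] = 0.6·(1) + 0.4·(12) = 5.4
E[Generous offer] = 0.6·(12) + 0.4·(9) = 10.8
Best response: Generous offer (10.8 is the largest).

Generous offer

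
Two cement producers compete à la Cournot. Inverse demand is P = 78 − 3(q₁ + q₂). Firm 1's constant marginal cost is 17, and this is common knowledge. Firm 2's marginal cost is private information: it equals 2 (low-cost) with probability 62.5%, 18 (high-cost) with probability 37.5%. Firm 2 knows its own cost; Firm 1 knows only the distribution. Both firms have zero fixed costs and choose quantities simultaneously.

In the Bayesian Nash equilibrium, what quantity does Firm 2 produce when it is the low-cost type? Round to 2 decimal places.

Type-c best response for Firm 2: q₂(c) = (78 − c)/6 − q₁/2.
Firm 1 maximizes expected profit; its first-order condition is 78 − 6q₁ − 3E[q₂] − 17 = 0.
Substituting E[q₂] and solving: E[c₂] = 8, so q₁ = (78 − 2·17 + 8)/9 = 5.77778.
q₂(low-cost) = (78 − 2 − 3·5.77778)/6 = 9.77778.

9.78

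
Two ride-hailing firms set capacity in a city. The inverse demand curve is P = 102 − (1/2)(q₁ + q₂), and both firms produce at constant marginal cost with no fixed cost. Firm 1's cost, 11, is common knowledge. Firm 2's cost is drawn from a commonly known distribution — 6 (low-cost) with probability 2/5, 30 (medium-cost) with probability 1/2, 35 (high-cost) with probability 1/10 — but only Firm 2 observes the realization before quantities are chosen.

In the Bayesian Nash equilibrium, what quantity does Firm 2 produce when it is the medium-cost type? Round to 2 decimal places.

38.37

Each type of Firm 2 best-responds to q₁; Firm 1 best-responds to the expected q₂ over Firm 2's types.
Firm 2 with cost c maximizes (102 − (1/2)(q₁+q₂) − c)·q₂, giving q₂(c) = (102 − c − (1/2)q₁).
E[c₂] = 2/5·6 + 1/2·30 + 1/10·35 = 20.9
Firm 1's FOC against E[q₂] yields q₁ = (102 − 2·11 + E[c₂])/(3/2) = (102 − 22 + 20.9)/(3/2) = 67.2667.
q₂(medium-cost) = (102 − 30 − (1/2)·67.2667) = 38.3667.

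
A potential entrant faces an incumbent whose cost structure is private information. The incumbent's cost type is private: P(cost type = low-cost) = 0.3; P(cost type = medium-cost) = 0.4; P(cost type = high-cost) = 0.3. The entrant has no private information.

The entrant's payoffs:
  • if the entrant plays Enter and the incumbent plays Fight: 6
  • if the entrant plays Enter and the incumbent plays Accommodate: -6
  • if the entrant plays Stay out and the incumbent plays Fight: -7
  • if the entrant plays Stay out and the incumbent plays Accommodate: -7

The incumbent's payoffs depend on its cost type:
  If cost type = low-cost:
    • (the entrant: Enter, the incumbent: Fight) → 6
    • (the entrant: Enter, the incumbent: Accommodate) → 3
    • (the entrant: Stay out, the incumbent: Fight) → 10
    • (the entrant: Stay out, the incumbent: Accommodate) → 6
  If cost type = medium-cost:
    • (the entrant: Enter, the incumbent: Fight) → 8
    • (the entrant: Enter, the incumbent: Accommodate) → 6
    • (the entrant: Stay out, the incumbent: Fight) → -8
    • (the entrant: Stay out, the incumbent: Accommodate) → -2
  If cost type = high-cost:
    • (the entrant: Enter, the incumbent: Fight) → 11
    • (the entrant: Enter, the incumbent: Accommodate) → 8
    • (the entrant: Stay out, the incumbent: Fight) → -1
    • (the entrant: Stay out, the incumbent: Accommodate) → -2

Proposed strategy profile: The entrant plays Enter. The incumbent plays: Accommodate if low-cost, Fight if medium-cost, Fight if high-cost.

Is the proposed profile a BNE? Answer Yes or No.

The entrant plays Enter: E[Enter] = 0.3·(-6) + 0.4·(6) + 0.3·(6) = 2.4; E[Stay out] = -7. Best-responding. ✓
The incumbent (cost type low-cost), facing Enter: Fight gives 6, Accommodate gives 3. Proposed Accommodate is not best — profitable deviation exists. ✗
The incumbent (cost type medium-cost), facing Enter: Fight gives 8, Accommodate gives 6. Proposed Fight is best. ✓
The incumbent (cost type high-cost), facing Enter: Fight gives 11, Accommodate gives 8. Proposed Fight is best. ✓

No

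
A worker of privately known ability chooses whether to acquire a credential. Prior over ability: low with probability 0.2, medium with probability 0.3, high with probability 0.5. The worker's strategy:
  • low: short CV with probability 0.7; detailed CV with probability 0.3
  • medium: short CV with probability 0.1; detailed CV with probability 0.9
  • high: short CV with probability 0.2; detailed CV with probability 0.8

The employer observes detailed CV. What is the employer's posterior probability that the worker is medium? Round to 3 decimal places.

Apply Bayes' rule using the sender's strategy as the likelihood.
P(detailed CV) = 0.2·0.3 + 0.3·0.9 + 0.5·0.8 = 0.73
P(medium | detailed CV) = (0.3·0.9) / 0.73 = 0.27 / 0.73 = 0.369863

0.370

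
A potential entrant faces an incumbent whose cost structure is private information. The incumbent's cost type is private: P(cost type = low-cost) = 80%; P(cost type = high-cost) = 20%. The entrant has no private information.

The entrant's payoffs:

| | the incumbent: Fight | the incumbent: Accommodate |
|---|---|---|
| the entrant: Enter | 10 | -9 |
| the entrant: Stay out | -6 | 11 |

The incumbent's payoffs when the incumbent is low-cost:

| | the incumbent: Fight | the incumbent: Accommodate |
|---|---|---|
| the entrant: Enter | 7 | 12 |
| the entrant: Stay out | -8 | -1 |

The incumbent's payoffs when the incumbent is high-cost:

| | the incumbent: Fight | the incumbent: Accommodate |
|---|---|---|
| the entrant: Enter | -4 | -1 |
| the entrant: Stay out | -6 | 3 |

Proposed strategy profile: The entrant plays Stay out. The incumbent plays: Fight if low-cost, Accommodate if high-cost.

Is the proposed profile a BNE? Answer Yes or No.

The entrant plays Stay out: E[Stay out] = 0.8·(-6) + 0.2·(11) = -2.6; E[Enter] = 6.2. Not best-responding. ✗
The incumbent (cost type low-cost), facing Stay out: Fight gives -8, Accommodate gives -1. Proposed Fight is not best — profitable deviation exists. ✗
The incumbent (cost type high-cost), facing Stay out: Fight gives -6, Accommodate gives 3. Proposed Accommodate is best. ✓

No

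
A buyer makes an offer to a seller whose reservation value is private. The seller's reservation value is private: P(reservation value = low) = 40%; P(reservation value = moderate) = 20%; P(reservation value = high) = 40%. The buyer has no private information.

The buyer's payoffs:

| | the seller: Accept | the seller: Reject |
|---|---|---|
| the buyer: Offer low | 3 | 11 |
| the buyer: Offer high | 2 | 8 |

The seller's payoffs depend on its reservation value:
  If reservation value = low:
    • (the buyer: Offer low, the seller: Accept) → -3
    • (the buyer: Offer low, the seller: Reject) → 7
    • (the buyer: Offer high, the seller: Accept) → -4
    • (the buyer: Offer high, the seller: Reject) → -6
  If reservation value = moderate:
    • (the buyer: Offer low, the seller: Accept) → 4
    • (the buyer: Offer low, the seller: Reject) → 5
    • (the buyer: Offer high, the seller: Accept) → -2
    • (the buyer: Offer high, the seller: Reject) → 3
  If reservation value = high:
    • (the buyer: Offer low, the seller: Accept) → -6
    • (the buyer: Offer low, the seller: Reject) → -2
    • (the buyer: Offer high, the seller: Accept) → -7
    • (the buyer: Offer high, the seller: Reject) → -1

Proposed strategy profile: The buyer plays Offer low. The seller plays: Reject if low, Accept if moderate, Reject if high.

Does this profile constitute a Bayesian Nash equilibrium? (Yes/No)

No

A profile is a BNE iff every type of every player is best-responding given beliefs about the other side.
The buyer plays Offer low: E[Offer low] = 0.4·(11) + 0.2·(3) + 0.4·(11) = 9.4; E[Offer high] = 6.8. Best-responding. ✓
The seller (reservation value low), facing Offer low: Accept gives -3, Reject gives 7. Proposed Reject is best. ✓
The seller (reservation value moderate), facing Offer low: Accept gives 4, Reject gives 5. Proposed Accept is not best — profitable deviation exists. ✗
The seller (reservation value high), facing Offer low: Accept gives -6, Reject gives -2. Proposed Reject is best. ✓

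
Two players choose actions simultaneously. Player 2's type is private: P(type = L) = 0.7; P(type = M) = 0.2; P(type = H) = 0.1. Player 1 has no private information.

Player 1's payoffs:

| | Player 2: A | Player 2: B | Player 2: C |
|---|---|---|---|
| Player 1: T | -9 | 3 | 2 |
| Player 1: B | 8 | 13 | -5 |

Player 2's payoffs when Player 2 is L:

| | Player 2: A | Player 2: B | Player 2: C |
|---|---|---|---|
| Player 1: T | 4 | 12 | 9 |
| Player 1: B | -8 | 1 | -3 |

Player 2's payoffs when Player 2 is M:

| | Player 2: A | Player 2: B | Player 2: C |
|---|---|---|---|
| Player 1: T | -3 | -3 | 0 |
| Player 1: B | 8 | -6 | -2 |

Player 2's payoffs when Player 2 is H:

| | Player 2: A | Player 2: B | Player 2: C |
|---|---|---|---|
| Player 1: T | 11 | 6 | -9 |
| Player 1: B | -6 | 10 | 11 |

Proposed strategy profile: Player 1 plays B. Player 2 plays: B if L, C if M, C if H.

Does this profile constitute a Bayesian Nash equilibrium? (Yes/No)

Player 1 plays B: E[B] = 0.7·(13) + 0.2·(-5) + 0.1·(-5) = 7.6; E[T] = 2.7. Best-responding. ✓
Player 2 (type L), facing B: A gives -8, B gives 1, C gives -3. Proposed B is best. ✓
Player 2 (type M), facing B: A gives 8, B gives -6, C gives -2. Proposed C is not best — profitable deviation exists. ✗
Player 2 (type H), facing B: A gives -6, B gives 10, C gives 11. Proposed C is best. ✓

No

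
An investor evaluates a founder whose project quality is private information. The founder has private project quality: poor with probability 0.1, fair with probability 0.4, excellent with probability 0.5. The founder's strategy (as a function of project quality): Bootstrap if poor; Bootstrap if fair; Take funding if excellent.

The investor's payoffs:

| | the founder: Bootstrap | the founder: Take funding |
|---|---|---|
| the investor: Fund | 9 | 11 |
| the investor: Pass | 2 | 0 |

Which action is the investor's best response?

Fund

E[Fund] = 0.1·(9) + 0.4·(9) + 0.5·(11) = 10
E[Pass] = 0.1·(2) + 0.4·(2) + 0.5·(0) = 1
Best response: Fund (10 is the largest).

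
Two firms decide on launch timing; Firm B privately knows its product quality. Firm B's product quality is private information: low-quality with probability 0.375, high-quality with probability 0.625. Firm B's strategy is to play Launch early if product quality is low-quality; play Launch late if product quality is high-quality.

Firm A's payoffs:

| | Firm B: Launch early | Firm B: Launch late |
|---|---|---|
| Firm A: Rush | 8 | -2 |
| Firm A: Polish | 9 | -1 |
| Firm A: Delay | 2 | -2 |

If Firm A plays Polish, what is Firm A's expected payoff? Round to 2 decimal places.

2.75

E[Polish] = 0.375·9 + 0.625·(-1) = 3.375 + (-0.625) = 2.75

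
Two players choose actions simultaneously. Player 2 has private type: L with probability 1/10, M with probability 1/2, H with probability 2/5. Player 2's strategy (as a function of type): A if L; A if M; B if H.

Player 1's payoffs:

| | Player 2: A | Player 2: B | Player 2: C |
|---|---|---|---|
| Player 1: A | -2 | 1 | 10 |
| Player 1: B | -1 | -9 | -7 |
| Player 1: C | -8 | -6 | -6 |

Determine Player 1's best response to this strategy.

E[A] = 1/10·(-2) + 1/2·(-2) + 2/5·(1) = -4/5
E[B] = 1/10·(-1) + 1/2·(-1) + 2/5·(-9) = -21/5
E[C] = 1/10·(-8) + 1/2·(-8) + 2/5·(-6) = -36/5
Best response: A (-4/5 is the largest).

A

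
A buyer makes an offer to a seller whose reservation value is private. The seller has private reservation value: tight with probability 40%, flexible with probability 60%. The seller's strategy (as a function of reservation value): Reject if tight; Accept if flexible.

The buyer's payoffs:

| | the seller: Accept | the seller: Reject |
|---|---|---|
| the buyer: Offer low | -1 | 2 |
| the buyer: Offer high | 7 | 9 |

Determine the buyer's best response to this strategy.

Offer high

Compute the buyer's expected payoff for each action, taking the expectation over the seller's type.
E[Offer low] = 0.4·(2) + 0.6·(-1) = 0.2
E[Offer high] = 0.4·(9) + 0.6·(7) = 7.8
Best response: Offer high (7.8 is the largest).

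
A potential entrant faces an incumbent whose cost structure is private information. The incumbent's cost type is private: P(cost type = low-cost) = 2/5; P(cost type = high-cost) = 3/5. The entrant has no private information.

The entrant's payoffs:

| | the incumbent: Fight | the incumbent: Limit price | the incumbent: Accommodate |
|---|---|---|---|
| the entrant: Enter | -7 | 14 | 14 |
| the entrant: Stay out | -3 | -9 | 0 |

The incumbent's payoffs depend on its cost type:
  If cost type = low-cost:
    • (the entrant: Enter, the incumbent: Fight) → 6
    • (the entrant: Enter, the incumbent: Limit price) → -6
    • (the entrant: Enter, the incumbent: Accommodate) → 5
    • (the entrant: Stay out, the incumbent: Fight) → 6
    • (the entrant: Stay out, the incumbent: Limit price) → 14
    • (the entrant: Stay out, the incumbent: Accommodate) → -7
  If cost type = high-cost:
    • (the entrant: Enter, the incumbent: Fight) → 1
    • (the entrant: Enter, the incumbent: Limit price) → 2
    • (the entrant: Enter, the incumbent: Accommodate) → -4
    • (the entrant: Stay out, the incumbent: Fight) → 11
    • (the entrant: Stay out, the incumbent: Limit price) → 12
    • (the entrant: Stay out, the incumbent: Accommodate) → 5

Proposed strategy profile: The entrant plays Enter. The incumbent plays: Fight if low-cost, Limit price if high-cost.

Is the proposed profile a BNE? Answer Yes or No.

A profile is a BNE iff every type of every player is best-responding given beliefs about the other side.
The entrant plays Enter: E[Enter] = 2/5·(-7) + 3/5·(14) = 28/5; E[Stay out] = -33/5. Best-responding. ✓
The incumbent (cost type low-cost), facing Enter: Fight gives 6, Limit price gives -6, Accommodate gives 5. Proposed Fight is best. ✓
The incumbent (cost type high-cost), facing Enter: Fight gives 1, Limit price gives 2, Accommodate gives -4. Proposed Limit price is best. ✓

Yes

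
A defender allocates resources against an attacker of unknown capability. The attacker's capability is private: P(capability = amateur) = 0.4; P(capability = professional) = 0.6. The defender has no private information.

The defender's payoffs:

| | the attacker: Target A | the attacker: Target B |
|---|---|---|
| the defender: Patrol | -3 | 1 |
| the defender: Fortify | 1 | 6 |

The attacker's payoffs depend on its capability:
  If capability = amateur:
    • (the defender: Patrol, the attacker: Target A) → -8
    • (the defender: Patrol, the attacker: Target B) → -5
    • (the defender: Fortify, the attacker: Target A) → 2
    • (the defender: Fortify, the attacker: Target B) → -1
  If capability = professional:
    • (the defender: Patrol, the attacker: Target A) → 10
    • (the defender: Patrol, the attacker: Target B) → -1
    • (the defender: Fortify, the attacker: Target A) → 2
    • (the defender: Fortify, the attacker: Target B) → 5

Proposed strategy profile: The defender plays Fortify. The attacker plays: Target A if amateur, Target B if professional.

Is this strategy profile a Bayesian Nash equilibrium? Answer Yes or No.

Yes

The defender plays Fortify: E[Fortify] = 0.4·(1) + 0.6·(6) = 4; E[Patrol] = -0.6. Best-responding. ✓
The attacker (capability amateur), facing Fortify: Target A gives 2, Target B gives -1. Proposed Target A is best. ✓
The attacker (capability professional), facing Fortify: Target A gives 2, Target B gives 5. Proposed Target B is best. ✓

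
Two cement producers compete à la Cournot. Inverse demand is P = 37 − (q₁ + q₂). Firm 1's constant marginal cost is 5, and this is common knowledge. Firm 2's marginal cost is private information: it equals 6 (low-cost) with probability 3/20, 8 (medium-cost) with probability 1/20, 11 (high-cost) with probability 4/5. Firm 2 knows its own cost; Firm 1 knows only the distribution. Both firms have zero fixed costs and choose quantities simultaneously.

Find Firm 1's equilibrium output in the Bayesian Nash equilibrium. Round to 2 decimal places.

Firm 2 with cost c maximizes (37 − (q₁+q₂) − c)·q₂, giving q₂(c) = (37 − c − q₁)/2.
E[c₂] = 3/20·6 + 1/20·8 + 4/5·11 = 10.1
Firm 1's FOC against E[q₂] yields q₁ = (37 − 2·5 + E[c₂])/3 = (37 − 10 + 10.1)/3 = 12.3667.

12.37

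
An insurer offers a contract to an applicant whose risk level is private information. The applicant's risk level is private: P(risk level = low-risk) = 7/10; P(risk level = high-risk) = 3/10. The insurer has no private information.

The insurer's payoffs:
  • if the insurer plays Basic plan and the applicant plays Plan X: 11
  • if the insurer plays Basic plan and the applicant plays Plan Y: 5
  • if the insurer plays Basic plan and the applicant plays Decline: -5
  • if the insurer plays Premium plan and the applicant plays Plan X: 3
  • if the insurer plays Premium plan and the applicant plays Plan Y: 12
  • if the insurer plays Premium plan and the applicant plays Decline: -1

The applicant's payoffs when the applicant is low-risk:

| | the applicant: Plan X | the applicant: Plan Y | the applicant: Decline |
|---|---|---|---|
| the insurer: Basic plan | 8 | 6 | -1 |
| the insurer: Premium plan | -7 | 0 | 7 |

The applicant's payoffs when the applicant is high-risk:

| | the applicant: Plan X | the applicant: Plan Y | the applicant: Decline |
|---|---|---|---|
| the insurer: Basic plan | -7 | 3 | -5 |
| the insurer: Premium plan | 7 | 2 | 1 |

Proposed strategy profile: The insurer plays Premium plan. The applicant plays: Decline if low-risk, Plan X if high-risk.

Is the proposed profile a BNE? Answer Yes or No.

The insurer plays Premium plan: E[Premium plan] = 7/10·(-1) + 3/10·(3) = 1/5; E[Basic plan] = -1/5. Best-responding. ✓
The applicant (risk level low-risk), facing Premium plan: Plan X gives -7, Plan Y gives 0, Decline gives 7. Proposed Decline is best. ✓
The applicant (risk level high-risk), facing Premium plan: Plan X gives 7, Plan Y gives 2, Decline gives 1. Proposed Plan X is best. ✓

Yes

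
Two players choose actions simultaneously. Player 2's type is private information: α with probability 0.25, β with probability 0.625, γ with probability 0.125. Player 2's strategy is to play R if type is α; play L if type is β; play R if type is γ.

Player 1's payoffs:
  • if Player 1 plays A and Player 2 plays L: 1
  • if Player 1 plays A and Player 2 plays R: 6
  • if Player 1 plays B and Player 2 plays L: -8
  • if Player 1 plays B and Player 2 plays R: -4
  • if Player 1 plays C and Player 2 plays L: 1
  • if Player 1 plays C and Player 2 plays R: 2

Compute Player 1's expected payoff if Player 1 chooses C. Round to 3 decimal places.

1.375

E[C] = 0.25·2 + 0.625·1 + 0.125·2 = 0.5 + 0.625 + 0.25 = 1.375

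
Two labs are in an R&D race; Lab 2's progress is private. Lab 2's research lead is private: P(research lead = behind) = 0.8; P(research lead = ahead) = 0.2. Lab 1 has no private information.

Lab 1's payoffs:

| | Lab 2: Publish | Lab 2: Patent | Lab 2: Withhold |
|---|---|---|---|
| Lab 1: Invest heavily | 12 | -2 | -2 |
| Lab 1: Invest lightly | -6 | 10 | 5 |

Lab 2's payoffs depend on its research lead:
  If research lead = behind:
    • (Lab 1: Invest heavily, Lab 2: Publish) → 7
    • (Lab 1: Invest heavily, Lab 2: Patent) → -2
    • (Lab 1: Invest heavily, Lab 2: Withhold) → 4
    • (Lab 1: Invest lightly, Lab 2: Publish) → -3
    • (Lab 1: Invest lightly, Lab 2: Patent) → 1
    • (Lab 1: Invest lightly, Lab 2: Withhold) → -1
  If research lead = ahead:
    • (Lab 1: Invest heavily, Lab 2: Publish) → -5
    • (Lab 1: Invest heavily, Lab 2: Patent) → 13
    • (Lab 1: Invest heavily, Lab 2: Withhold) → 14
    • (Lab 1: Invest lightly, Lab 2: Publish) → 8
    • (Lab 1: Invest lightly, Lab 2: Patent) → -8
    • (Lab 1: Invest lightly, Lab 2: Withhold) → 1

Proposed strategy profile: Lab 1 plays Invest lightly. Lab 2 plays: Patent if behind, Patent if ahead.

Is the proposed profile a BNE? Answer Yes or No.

No

A profile is a BNE iff every type of every player is best-responding given beliefs about the other side.
Lab 1 plays Invest lightly: E[Invest lightly] = 0.8·(10) + 0.2·(10) = 10; E[Invest heavily] = -2. Best-responding. ✓
Lab 2 (research lead behind), facing Invest lightly: Publish gives -3, Patent gives 1, Withhold gives -1. Proposed Patent is best. ✓
Lab 2 (research lead ahead), facing Invest lightly: Publish gives 8, Patent gives -8, Withhold gives 1. Proposed Patent is not best — profitable deviation exists. ✗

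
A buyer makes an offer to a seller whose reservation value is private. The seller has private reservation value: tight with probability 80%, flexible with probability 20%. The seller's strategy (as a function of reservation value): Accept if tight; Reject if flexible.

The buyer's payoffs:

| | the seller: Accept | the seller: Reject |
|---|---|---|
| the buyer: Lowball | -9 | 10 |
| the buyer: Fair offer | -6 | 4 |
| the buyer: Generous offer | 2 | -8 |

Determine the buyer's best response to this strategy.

Generous offer

Compute the buyer's expected payoff for each action, taking the expectation over the seller's type.
E[Lowball] = 0.8·(-9) + 0.2·(10) = -5.2
E[Fair offer] = 0.8·(-6) + 0.2·(4) = -4
E[Generous offer] = 0.8·(2) + 0.2·(-8) = 0
Best response: Generous offer (0 is the largest).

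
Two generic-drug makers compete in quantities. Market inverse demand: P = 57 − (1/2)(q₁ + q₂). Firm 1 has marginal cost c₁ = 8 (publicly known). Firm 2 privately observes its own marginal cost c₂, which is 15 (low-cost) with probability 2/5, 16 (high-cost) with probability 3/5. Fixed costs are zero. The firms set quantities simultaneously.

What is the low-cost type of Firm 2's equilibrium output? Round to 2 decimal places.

Type-c best response for Firm 2: q₂(c) = (57 − c) − q₁/2.
Firm 1 maximizes expected profit; its first-order condition is 57 − q₁ − (1/2)E[q₂] − 8 = 0.
Substituting E[q₂] and solving: E[c₂] = 15.6, so q₁ = (57 − 2·8 + 15.6)/(3/2) = 37.7333.
q₂(low-cost) = (57 − 15 − (1/2)·37.7333) = 23.1333.

23.13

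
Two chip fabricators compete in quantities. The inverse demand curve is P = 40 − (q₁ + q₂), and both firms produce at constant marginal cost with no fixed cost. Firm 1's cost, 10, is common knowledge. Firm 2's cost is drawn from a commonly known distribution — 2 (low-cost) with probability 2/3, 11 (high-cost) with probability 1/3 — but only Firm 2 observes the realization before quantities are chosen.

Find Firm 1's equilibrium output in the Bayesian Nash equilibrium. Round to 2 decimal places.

Firm 2 with cost c maximizes (40 − (q₁+q₂) − c)·q₂, giving q₂(c) = (40 − c − q₁)/2.
E[c₂] = 2/3·2 + 1/3·11 = 5
Firm 1's FOC against E[q₂] yields q₁ = (40 − 2·10 + E[c₂])/3 = (40 − 20 + 5)/3 = 8.33333.

8.33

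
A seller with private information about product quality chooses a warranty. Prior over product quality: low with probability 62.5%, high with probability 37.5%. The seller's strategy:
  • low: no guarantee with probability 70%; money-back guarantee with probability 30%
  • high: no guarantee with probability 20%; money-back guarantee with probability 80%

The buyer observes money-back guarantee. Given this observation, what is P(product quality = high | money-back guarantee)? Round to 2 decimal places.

0.62

Apply Bayes' rule using the sender's strategy as the likelihood.
P(money-back guarantee) = 0.625·0.3 + 0.375·0.8 = 0.4875
P(high | money-back guarantee) = (0.375·0.8) / 0.4875 = 0.3 / 0.4875 = 0.615385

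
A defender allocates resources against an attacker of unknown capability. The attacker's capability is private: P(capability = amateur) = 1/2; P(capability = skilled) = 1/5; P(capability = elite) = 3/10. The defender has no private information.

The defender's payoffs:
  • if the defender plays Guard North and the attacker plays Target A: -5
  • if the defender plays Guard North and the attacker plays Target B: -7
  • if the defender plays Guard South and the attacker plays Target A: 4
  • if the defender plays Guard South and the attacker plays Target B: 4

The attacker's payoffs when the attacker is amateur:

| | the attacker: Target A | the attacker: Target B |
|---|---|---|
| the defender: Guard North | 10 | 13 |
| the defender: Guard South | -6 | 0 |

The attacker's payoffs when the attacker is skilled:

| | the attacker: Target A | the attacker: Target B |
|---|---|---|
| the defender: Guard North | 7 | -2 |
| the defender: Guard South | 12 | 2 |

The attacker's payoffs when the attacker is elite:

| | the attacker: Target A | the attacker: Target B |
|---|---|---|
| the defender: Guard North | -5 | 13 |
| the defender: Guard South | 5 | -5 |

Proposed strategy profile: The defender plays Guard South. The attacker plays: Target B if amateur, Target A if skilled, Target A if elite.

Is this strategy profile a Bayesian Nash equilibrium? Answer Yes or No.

A profile is a BNE iff every type of every player is best-responding given beliefs about the other side.
The defender plays Guard South: E[Guard South] = 1/2·(4) + 1/5·(4) + 3/10·(4) = 4; E[Guard North] = -6. Best-responding. ✓
The attacker (capability amateur), facing Guard South: Target A gives -6, Target B gives 0. Proposed Target B is best. ✓
The attacker (capability skilled), facing Guard South: Target A gives 12, Target B gives 2. Proposed Target A is best. ✓
The attacker (capability elite), facing Guard South: Target A gives 5, Target B gives -5. Proposed Target A is best. ✓

Yes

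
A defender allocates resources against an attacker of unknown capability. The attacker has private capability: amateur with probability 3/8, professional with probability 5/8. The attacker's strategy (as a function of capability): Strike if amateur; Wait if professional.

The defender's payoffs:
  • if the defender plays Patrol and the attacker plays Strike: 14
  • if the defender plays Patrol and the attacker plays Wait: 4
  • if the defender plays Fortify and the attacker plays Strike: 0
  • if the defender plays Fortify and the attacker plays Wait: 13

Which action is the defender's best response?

E[Patrol] = 3/8·(14) + 5/8·(4) = 31/4
E[Fortify] = 3/8·(0) + 5/8·(13) = 65/8
Best response: Fortify (65/8 is the largest).

Fortify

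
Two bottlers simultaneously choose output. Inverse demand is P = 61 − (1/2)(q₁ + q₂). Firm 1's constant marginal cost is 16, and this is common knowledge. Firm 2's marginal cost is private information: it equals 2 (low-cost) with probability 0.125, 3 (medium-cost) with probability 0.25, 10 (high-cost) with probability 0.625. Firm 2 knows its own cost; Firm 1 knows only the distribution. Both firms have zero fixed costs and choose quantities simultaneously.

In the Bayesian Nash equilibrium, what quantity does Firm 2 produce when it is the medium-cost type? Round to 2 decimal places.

45.92

Each type of Firm 2 best-responds to q₁; Firm 1 best-responds to the expected q₂ over Firm 2's types.
Firm 2 with cost c maximizes (61 − (1/2)(q₁+q₂) − c)·q₂, giving q₂(c) = (61 − c − (1/2)q₁).
E[c₂] = 0.125·2 + 0.25·3 + 0.625·10 = 7.25
Firm 1's FOC against E[q₂] yields q₁ = (61 − 2·16 + E[c₂])/(3/2) = (61 − 32 + 7.25)/(3/2) = 24.1667.
q₂(medium-cost) = (61 − 3 − (1/2)·24.1667) = 45.9167.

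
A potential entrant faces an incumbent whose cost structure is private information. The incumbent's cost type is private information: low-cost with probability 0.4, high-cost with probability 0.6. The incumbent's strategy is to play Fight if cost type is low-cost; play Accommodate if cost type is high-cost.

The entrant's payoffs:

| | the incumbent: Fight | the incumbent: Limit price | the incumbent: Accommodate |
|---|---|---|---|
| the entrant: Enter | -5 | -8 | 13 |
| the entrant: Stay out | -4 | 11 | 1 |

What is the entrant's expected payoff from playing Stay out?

E[Stay out] = 0.4·(-4) + 0.6·1 = (-1.6) + 0.6 = -1

-1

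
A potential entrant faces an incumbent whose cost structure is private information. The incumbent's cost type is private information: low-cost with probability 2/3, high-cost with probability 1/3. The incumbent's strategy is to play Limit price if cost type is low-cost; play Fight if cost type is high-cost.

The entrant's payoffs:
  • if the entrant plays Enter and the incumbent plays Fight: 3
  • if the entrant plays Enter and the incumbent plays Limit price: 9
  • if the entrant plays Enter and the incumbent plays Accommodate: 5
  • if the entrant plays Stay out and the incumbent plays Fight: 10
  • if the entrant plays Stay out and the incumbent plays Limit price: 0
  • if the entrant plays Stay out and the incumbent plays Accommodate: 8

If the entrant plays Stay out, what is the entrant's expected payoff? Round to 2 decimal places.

E[Stay out] = 2/3·0 + 1/3·10 = 0 + 10/3 = 10/3

3.33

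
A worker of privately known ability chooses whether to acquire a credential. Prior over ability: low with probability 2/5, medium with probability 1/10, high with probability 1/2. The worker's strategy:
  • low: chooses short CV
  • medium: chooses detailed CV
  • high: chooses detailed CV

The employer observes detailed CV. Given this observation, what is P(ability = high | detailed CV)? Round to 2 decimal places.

P(detailed CV) = (2/5)·0 + (1/10)·1 + (1/2)·1 = 3/5
P(high | detailed CV) = ((1/2)·1) / (3/5) = (1/2) / (3/5) = 5/6

0.83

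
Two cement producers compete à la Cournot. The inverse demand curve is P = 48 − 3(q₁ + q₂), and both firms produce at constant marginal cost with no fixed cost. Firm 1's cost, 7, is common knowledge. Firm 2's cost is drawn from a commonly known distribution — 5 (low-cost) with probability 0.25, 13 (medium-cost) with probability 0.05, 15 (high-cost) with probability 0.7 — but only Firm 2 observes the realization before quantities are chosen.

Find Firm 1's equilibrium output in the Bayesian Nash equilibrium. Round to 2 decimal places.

Each type of Firm 2 best-responds to q₁; Firm 1 best-responds to the expected q₂ over Firm 2's types.
Firm 2 with cost c maximizes (48 − 3(q₁+q₂) − c)·q₂, giving q₂(c) = (48 − c − 3q₁)/6.
E[c₂] = 0.25·5 + 0.05·13 + 0.7·15 = 12.4
Firm 1's FOC against E[q₂] yields q₁ = (48 − 2·7 + E[c₂])/9 = (48 − 14 + 12.4)/9 = 5.15556.

5.16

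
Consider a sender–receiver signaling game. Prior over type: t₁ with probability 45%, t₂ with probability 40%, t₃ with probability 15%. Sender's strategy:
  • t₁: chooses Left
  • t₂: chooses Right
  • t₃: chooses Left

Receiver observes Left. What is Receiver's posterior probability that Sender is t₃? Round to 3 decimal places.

P(Left) = 0.45·1 + 0.4·0 + 0.15·1 = 0.6
P(t₃ | Left) = (0.15·1) / 0.6 = 0.15 / 0.6 = 0.25

0.250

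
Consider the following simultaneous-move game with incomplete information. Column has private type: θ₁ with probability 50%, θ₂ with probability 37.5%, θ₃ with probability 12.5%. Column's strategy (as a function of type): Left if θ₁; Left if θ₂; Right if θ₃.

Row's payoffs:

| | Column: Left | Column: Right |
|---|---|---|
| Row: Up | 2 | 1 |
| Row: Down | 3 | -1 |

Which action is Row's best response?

E[Up] = 0.5·(2) + 0.375·(2) + 0.125·(1) = 1.875
E[Down] = 0.5·(3) + 0.375·(3) + 0.125·(-1) = 2.5
Best response: Down (2.5 is the largest).

Down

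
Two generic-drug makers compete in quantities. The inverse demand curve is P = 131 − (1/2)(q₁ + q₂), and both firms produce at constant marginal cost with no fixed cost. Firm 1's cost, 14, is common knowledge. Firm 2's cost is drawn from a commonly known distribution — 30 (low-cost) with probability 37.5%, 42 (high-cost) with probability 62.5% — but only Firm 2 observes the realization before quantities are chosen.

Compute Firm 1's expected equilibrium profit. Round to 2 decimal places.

Type-c best response for Firm 2: q₂(c) = (131 − c) − q₁/2.
Firm 1 maximizes expected profit; its first-order condition is 131 − q₁ − (1/2)E[q₂] − 14 = 0.
Substituting E[q₂] and solving: E[c₂] = 37.5, so q₁ = (131 − 2·14 + 37.5)/(3/2) = 93.6667.
E[P] = 131 − (1/2)·(q₁ + E[q₂]) = 60.8333; Firm 1's expected profit = (E[P] − 14)·q₁ = (60.8333 − 14)·93.6667 = 4386.72.

4386.72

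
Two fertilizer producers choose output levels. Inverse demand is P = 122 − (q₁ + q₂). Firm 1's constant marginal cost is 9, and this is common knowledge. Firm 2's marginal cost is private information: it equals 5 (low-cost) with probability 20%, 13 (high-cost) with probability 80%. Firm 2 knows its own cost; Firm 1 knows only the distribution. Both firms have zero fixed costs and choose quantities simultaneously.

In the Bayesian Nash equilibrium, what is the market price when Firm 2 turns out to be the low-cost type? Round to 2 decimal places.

Type-c best response for Firm 2: q₂(c) = (122 − c)/2 − q₁/2.
Firm 1 maximizes expected profit; its first-order condition is 122 − 2q₁ − E[q₂] − 9 = 0.
Substituting E[q₂] and solving: E[c₂] = 11.4, so q₁ = (122 − 2·9 + 11.4)/3 = 38.4667.
q₂(low-cost) = 39.2667, so P = 122 − (38.4667 + 39.2667) = 44.2667.

44.27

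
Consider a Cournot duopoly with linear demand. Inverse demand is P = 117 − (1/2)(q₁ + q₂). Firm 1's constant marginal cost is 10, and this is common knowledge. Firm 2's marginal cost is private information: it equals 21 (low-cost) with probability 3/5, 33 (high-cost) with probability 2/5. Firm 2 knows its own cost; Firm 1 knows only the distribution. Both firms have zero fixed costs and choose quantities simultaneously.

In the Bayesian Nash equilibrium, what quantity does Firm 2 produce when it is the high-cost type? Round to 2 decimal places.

Firm 2 with cost c maximizes (117 − (1/2)(q₁+q₂) − c)·q₂, giving q₂(c) = (117 − c − (1/2)q₁).
E[c₂] = 3/5·21 + 2/5·33 = 25.8
Firm 1's FOC against E[q₂] yields q₁ = (117 − 2·10 + E[c₂])/(3/2) = (117 − 20 + 25.8)/(3/2) = 81.8667.
q₂(high-cost) = (117 − 33 − (1/2)·81.8667) = 43.0667.

43.07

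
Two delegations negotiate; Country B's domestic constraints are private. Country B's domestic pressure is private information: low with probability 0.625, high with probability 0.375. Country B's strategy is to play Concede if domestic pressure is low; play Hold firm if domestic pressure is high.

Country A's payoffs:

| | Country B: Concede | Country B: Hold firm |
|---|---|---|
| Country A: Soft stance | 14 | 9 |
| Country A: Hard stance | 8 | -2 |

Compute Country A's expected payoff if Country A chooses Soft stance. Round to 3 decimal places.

12.125

E[Soft stance] = 0.625·14 + 0.375·9 = 8.75 + 3.375 = 12.125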